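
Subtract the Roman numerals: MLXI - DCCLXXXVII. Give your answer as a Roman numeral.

MLXI = 1061
DCCLXXXVII = 787
1061 - 787 = 274

CCLXXIV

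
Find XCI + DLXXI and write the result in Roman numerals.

XCI = 91
DLXXI = 571
91 + 571 = 662

DCLXII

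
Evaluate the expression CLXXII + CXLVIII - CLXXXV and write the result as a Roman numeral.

CLXXII = 172, CXLVIII = 148, CLXXXV = 185
172 + 148 = 320
320 - 185 = 135

CXXXV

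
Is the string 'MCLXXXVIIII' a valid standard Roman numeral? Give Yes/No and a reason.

'MCLXXXVIIII': More than 3 consecutive I's

No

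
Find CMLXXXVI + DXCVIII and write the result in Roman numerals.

CMLXXXVI = 986
DXCVIII = 598
986 + 598 = 1584

MDLXXXIV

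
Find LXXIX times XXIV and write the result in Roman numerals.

LXXIX = 79
XXIV = 24
79 × 24 = 1896

MDCCCXCVI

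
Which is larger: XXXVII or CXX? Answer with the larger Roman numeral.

XXXVII = 37
CXX = 120
120 is larger

CXX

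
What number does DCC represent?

DCC: D=500, C=100, C=100
500 + 100 + 100 = 700

700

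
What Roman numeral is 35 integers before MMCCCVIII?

MMCCCVIII = 2308
2308 - 35 = 2273

MMCCLXXIII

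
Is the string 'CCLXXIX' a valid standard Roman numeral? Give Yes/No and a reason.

'CCLXXIX': Check the rules: uses only the symbols I, V, X, L, C, D, M; no symbol is repeated more than three times in a row; V, L and D each appear at most once; the only place a smaller symbol precedes a larger one is the allowed subtractive pair IX, the symbol right after such a pair (if any) is smaller than the pair's first symbol, and otherwise the values never increase from left to right. Value: C (100) + C (100) + L (50) + X (10) + X (10) + IX (9) = 279. So it is a valid standard Roman numeral.

Yes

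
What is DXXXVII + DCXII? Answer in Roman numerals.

DXXXVII = 537
DCXII = 612
537 + 612 = 1149

MCXLIX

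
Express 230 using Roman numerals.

Convert 230 to Roman numerals:
  230 contains 2×100 (CC)
  30 contains 3×10 (XXX)

CCXXX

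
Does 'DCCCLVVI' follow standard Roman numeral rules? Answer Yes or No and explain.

'DCCCLVVI': V should not appear more than once

No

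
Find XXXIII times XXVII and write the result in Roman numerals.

XXXIII = 33
XXVII = 27
33 × 27 = 891

DCCCXCI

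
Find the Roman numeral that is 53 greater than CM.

CM = 900
900 + 53 = 953

CMLIII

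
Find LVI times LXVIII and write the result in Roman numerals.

LVI = 56
LXVIII = 68
56 × 68 = 3808

MMMDCCCVIII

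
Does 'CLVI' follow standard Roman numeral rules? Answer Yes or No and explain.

'CLVI': Check the rules: uses only the symbols I, V, X, L, C, D, M; no symbol is repeated more than three times in a row; V, L and D each appear at most once; no smaller symbol precedes a larger one (values never increase from left to right). Value: C (100) + L (50) + V (5) + I (1) = 156. So it is a valid standard Roman numeral.

Yes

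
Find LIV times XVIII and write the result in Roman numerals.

LIV = 54
XVIII = 18
54 × 18 = 972

CMLXXII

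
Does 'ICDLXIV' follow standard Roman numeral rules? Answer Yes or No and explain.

'ICDLXIV': Invalid subtractive combination: IC

No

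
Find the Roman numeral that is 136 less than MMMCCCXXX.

MMMCCCXXX = 3330
3330 - 136 = 3194

MMMCXCIV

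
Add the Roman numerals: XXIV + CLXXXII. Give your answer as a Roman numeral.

XXIV = 24
CLXXXII = 182
24 + 182 = 206

CCVI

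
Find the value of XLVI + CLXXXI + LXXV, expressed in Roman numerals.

XLVI = 46, CLXXXI = 181, LXXV = 75
46 + 181 = 227
227 + 75 = 302

CCCII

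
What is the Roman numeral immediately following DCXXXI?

DCXXXI = 631, so the next integer is 631 + 1 = 632

DCXXXII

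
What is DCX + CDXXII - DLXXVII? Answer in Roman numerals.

DCX = 610, CDXXII = 422, DLXXVII = 577
610 + 422 = 1032
1032 - 577 = 455

CDLV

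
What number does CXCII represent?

CXCII: C=100, XC=90, I=1, I=1
100 + 90 + 1 + 1 = 192

192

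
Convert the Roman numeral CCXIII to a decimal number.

CCXIII: C=100, C=100, X=10, I=1, I=1, I=1
100 + 100 + 10 + 1 + 1 + 1 = 213

213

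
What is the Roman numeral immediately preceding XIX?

XIX = 19; previous is 18

XVIII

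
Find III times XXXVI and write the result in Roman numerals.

III = 3
XXXVI = 36
3 × 36 = 108

CVIII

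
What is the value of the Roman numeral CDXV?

CDXV: CD=400, X=10, V=5
400 + 10 + 5 = 415

415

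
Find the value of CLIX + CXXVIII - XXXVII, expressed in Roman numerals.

CLIX = 159, CXXVIII = 128, XXXVII = 37
159 + 128 = 287
287 - 37 = 250

CCL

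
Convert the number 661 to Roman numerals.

Convert 661 to Roman numerals:
  661 contains 1×500 (D)
  161 contains 1×100 (C)
  61 contains 1×50 (L)
  11 contains 1×10 (X)
  1 contains 1×1 (I)

DCLXI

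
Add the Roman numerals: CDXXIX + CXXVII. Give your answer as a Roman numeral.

CDXXIX = 429
CXXVII = 127
429 + 127 = 556

DLVI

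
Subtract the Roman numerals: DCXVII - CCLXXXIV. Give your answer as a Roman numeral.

DCXVII = 617
CCLXXXIV = 284
617 - 284 = 333

CCCXXXIII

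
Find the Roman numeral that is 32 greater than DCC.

DCC = 700
700 + 32 = 732

DCCXXXII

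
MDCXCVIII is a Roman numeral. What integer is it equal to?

MDCXCVIII: M=1000, D=500, C=100, XC=90, V=5, I=1, I=1, I=1
1000 + 500 + 100 + 90 + 5 + 1 + 1 + 1 = 1698

1698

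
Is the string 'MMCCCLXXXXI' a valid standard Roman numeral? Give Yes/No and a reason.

'MMCCCLXXXXI': More than 3 consecutive X's

No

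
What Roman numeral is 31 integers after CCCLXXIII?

CCCLXXIII = 373
373 + 31 = 404

CDIV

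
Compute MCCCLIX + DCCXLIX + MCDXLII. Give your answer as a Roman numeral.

MCCCLIX = 1359, DCCXLIX = 749, MCDXLII = 1442
1359 + 749 = 2108
2108 + 1442 = 3550

MMMDL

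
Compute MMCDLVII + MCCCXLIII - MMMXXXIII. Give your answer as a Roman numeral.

MMCDLVII = 2457, MCCCXLIII = 1343, MMMXXXIII = 3033
2457 + 1343 = 3800
3800 - 3033 = 767

DCCLXVII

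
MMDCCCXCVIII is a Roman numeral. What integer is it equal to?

MMDCCCXCVIII: M=1000, M=1000, D=500, C=100, C=100, C=100, XC=90, V=5, I=1, I=1, I=1
1000 + 1000 + 500 + 100 + 100 + 100 + 90 + 5 + 1 + 1 + 1 = 2898

2898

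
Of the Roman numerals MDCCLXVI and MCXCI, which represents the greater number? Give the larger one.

MDCCLXVI = 1766
MCXCI = 1191
1766 is larger

MDCCLXVI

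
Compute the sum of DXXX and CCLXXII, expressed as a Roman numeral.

DXXX = 530
CCLXXII = 272
530 + 272 = 802

DCCCII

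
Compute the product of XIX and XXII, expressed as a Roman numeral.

XIX = 19
XXII = 22
19 × 22 = 418

CDXVIII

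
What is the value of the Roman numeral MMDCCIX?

MMDCCIX: M=1000, M=1000, D=500, C=100, C=100, IX=9
1000 + 1000 + 500 + 100 + 100 + 9 = 2709

2709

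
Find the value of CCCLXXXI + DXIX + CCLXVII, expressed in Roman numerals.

CCCLXXXI = 381, DXIX = 519, CCLXVII = 267
381 + 519 = 900
900 + 267 = 1167

MCLXVII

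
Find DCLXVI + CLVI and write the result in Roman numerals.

DCLXVI = 666
CLVI = 156
666 + 156 = 822

DCCCXXII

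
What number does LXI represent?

LXI: L=50, X=10, I=1
50 + 10 + 1 = 61

61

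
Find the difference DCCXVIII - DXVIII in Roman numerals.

DCCXVIII = 718
DXVIII = 518
718 - 518 = 200

CC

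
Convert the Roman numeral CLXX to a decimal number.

CLXX: C=100, L=50, X=10, X=10
100 + 50 + 10 + 10 = 170

170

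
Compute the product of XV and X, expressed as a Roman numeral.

XV = 15
X = 10
15 × 10 = 150

CL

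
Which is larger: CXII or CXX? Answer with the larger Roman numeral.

CXII = 112
CXX = 120
120 is larger

CXX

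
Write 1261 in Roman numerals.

Convert 1261 to Roman numerals:
  1261 contains 1×1000 (M)
  261 contains 2×100 (CC)
  61 contains 1×50 (L)
  11 contains 1×10 (X)
  1 contains 1×1 (I)

MCCLXI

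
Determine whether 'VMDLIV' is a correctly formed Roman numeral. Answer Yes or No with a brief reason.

'VMDLIV': V should not appear more than once

No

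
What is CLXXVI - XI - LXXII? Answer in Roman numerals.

CLXXVI = 176, XI = 11, LXXII = 72
176 - 11 = 165
165 - 72 = 93

XCIII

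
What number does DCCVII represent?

DCCVII: D=500, C=100, C=100, V=5, I=1, I=1
500 + 100 + 100 + 5 + 1 + 1 = 707

707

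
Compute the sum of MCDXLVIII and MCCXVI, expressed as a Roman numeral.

MCDXLVIII = 1448
MCCXVI = 1216
1448 + 1216 = 2664

MMDCLXIV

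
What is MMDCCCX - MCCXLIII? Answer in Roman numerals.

MMDCCCX = 2810
MCCXLIII = 1243
2810 - 1243 = 1567

MDLXVII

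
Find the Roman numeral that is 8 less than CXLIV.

CXLIV = 144
144 - 8 = 136

CXXXVI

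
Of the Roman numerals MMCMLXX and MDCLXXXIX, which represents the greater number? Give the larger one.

MMCMLXX = 2970
MDCLXXXIX = 1689
2970 is larger

MMCMLXX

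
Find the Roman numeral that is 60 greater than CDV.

CDV = 405
405 + 60 = 465

CDLXV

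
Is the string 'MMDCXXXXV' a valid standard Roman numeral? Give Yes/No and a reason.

'MMDCXXXXV': More than 3 consecutive X's

No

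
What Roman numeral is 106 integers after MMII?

MMII = 2002
2002 + 106 = 2108

MMCVIII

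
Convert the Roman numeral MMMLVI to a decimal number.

MMMLVI: M=1000, M=1000, M=1000, L=50, V=5, I=1
1000 + 1000 + 1000 + 50 + 5 + 1 = 3056

3056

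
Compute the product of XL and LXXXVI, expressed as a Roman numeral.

XL = 40
LXXXVI = 86
40 × 86 = 3440

MMMCDXL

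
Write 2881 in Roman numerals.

Convert 2881 to Roman numerals:
  2881 contains 2×1000 (MM)
  881 contains 1×500 (D)
  381 contains 3×100 (CCC)
  81 contains 1×50 (L)
  31 contains 3×10 (XXX)
  1 contains 1×1 (I)

MMDCCCLXXXI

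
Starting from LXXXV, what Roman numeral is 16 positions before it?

LXXXV = 85
85 - 16 = 69

LXIX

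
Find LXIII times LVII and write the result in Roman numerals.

LXIII = 63
LVII = 57
63 × 57 = 3591

MMMDXCI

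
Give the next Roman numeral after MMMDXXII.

MMMDXXII = 3522; next is 3523

MMMDXXIII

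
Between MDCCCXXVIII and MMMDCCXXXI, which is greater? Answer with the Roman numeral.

MDCCCXXVIII = 1828
MMMDCCXXXI = 3731
3731 is larger

MMMDCCXXXI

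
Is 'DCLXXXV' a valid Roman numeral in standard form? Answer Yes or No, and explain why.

'DCLXXXV': Check the rules: uses only the symbols I, V, X, L, C, D, M; no symbol is repeated more than three times in a row; V, L and D each appear at most once; no smaller symbol precedes a larger one (values never increase from left to right). Value: D (500) + C (100) + L (50) + X (10) + X (10) + X (10) + V (5) = 685. So it is a valid standard Roman numeral.

Yes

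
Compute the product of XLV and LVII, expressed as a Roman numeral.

XLV = 45
LVII = 57
45 × 57 = 2565

MMDLXV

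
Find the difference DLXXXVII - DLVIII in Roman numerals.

DLXXXVII = 587
DLVIII = 558
587 - 558 = 29

XXIX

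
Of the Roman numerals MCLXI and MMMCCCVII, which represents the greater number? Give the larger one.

MCLXI = 1161
MMMCCCVII = 3307
3307 is larger

MMMCCCVII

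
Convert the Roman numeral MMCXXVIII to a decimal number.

MMCXXVIII: M=1000, M=1000, C=100, X=10, X=10, V=5, I=1, I=1, I=1
1000 + 1000 + 100 + 10 + 10 + 5 + 1 + 1 + 1 = 2128

2128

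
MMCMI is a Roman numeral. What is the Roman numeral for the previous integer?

MMCMI = 2901; previous is 2900

MMCM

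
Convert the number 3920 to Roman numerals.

Convert 3920 to Roman numerals:
  3920 contains 3×1000 (MMM)
  920 contains 1×900 (CM)
  20 contains 2×10 (XX)

MMMCMXX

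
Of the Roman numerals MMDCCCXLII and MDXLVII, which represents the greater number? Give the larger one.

MMDCCCXLII = 2842
MDXLVII = 1547
2842 is larger

MMDCCCXLII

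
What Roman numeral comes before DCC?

DCC = 700, so the previous integer is 700 - 1 = 699

DCXCIX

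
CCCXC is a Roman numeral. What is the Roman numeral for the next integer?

CCCXC = 390; next is 391

CCCXCI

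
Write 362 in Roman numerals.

Convert 362 to Roman numerals:
  362 contains 3×100 (CCC)
  62 contains 1×50 (L)
  12 contains 1×10 (X)
  2 contains 2×1 (II)

CCCLXII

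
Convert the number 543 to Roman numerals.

Convert 543 to Roman numerals:
  543 contains 1×500 (D)
  43 contains 1×40 (XL)
  3 contains 3×1 (III)

DXLIII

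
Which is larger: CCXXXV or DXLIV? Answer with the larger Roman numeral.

CCXXXV = 235
DXLIV = 544
544 is larger

DXLIV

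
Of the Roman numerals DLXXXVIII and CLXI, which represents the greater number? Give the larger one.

DLXXXVIII = 588
CLXI = 161
588 is larger

DLXXXVIII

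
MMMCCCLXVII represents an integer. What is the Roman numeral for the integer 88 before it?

MMMCCCLXVII = 3367
3367 - 88 = 3279

MMMCCLXXIX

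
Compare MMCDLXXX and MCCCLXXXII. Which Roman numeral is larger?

MMCDLXXX = 2480
MCCCLXXXII = 1382
2480 is larger

MMCDLXXX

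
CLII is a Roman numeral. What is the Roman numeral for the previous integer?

CLII = 152, so the previous integer is 152 - 1 = 151

CLI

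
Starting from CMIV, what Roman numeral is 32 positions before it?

CMIV = 904
904 - 32 = 872

DCCCLXXII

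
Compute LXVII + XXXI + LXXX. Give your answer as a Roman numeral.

LXVII = 67, XXXI = 31, LXXX = 80
67 + 31 = 98
98 + 80 = 178

CLXXVIII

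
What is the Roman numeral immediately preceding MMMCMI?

MMMCMI = 3901; previous is 3900

MMMCM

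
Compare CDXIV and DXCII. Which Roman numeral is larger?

CDXIV = 414
DXCII = 592
592 is larger

DXCII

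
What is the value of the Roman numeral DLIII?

DLIII: D=500, L=50, I=1, I=1, I=1
500 + 50 + 1 + 1 + 1 = 553

553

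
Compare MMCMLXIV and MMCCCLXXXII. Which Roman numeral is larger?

MMCMLXIV = 2964
MMCCCLXXXII = 2382
2964 is larger

MMCMLXIV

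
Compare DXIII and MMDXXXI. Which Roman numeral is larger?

DXIII = 513
MMDXXXI = 2531
2531 is larger

MMDXXXI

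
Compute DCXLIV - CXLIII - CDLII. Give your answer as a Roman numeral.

DCXLIV = 644, CXLIII = 143, CDLII = 452
644 - 143 = 501
501 - 452 = 49

XLIX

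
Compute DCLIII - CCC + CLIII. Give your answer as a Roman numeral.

DCLIII = 653, CCC = 300, CLIII = 153
653 - 300 = 353
353 + 153 = 506

DVI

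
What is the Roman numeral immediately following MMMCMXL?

MMMCMXL = 3940; next is 3941

MMMCMXLI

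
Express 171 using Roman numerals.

Convert 171 to Roman numerals:
  171 contains 1×100 (C)
  71 contains 1×50 (L)
  21 contains 2×10 (XX)
  1 contains 1×1 (I)

CLXXI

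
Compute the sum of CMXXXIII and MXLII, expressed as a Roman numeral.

CMXXXIII = 933
MXLII = 1042
933 + 1042 = 1975

MCMLXXV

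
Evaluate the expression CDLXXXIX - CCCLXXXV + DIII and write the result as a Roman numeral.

CDLXXXIX = 489, CCCLXXXV = 385, DIII = 503
489 - 385 = 104
104 + 503 = 607

DCVII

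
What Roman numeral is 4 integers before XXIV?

XXIV = 24
24 - 4 = 20

XX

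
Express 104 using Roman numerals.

Convert 104 to Roman numerals:
  104 contains 1×100 (C)
  4 contains 1×4 (IV)

CIV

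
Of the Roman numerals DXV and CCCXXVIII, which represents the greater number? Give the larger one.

DXV = 515
CCCXXVIII = 328
515 is larger

DXV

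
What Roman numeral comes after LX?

LX = 60; next is 61

LXI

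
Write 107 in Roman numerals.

Convert 107 to Roman numerals:
  107 contains 1×100 (C)
  7 contains 1×5 (V)
  2 contains 2×1 (II)

CVII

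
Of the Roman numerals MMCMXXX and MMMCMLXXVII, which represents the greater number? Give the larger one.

MMCMXXX = 2930
MMMCMLXXVII = 3977
3977 is larger

MMMCMLXXVII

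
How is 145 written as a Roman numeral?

Convert 145 to Roman numerals:
  145 contains 1×100 (C)
  45 contains 1×40 (XL)
  5 contains 1×5 (V)

CXLV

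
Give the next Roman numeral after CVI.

CVI = 106, so the next integer is 106 + 1 = 107

CVII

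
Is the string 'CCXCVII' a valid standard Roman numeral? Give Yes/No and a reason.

'CCXCVII': Check the rules: uses only the symbols I, V, X, L, C, D, M; no symbol is repeated more than three times in a row; V, L and D each appear at most once; the only place a smaller symbol precedes a larger one is the allowed subtractive pair XC, the symbol right after such a pair (if any) is smaller than the pair's first symbol, and otherwise the values never increase from left to right. Value: C (100) + C (100) + XC (90) + V (5) + I (1) + I (1) = 297. So it is a valid standard Roman numeral.

Yes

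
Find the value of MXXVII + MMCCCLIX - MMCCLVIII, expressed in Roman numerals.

MXXVII = 1027, MMCCCLIX = 2359, MMCCLVIII = 2258
1027 + 2359 = 3386
3386 - 2258 = 1128

MCXXVIII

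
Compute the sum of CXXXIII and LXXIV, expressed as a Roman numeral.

CXXXIII = 133
LXXIV = 74
133 + 74 = 207

CCVII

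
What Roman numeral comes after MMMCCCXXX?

MMMCCCXXX = 3330, so the next integer is 3330 + 1 = 3331

MMMCCCXXXI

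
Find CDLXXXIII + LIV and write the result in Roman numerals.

CDLXXXIII = 483
LIV = 54
483 + 54 = 537

DXXXVII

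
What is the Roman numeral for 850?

Convert 850 to Roman numerals:
  850 contains 1×500 (D)
  350 contains 3×100 (CCC)
  50 contains 1×50 (L)

DCCCL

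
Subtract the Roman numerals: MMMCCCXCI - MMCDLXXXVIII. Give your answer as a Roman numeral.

MMMCCCXCI = 3391
MMCDLXXXVIII = 2488
3391 - 2488 = 903

CMIII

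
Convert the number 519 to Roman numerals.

Convert 519 to Roman numerals:
  519 contains 1×500 (D)
  19 contains 1×10 (X)
  9 contains 1×9 (IX)

DXIX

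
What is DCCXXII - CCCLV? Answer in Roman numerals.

DCCXXII = 722
CCCLV = 355
722 - 355 = 367

CCCLXVII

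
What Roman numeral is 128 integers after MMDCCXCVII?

MMDCCXCVII = 2797
2797 + 128 = 2925

MMCMXXV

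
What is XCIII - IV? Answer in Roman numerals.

XCIII = 93
IV = 4
93 - 4 = 89

LXXXIX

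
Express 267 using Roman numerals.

Convert 267 to Roman numerals:
  267 contains 2×100 (CC)
  67 contains 1×50 (L)
  17 contains 1×10 (X)
  7 contains 1×5 (V)
  2 contains 2×1 (II)

CCLXVII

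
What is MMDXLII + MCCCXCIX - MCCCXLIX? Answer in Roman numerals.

MMDXLII = 2542, MCCCXCIX = 1399, MCCCXLIX = 1349
2542 + 1399 = 3941
3941 - 1349 = 2592

MMDXCII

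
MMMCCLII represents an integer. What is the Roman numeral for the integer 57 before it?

MMMCCLII = 3252
3252 - 57 = 3195

MMMCXCV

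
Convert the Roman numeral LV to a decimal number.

LV: L=50, V=5
50 + 5 = 55

55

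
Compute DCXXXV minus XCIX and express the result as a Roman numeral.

DCXXXV = 635
XCIX = 99
635 - 99 = 536

DXXXVI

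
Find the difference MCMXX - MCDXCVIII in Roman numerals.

MCMXX = 1920
MCDXCVIII = 1498
1920 - 1498 = 422

CDXXII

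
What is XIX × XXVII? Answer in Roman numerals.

XIX = 19
XXVII = 27
19 × 27 = 513

DXIII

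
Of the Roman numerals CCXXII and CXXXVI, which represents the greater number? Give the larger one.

CCXXII = 222
CXXXVI = 136
222 is larger

CCXXII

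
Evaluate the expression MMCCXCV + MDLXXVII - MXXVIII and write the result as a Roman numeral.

MMCCXCV = 2295, MDLXXVII = 1577, MXXVIII = 1028
2295 + 1577 = 3872
3872 - 1028 = 2844

MMDCCCXLIV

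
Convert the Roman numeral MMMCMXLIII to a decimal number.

MMMCMXLIII: M=1000, M=1000, M=1000, CM=900, XL=40, I=1, I=1, I=1
1000 + 1000 + 1000 + 900 + 40 + 1 + 1 + 1 = 3943

3943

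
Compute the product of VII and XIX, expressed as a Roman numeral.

VII = 7
XIX = 19
7 × 19 = 133

CXXXIII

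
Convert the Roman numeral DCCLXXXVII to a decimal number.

DCCLXXXVII: D=500, C=100, C=100, L=50, X=10, X=10, X=10, V=5, I=1, I=1
500 + 100 + 100 + 50 + 10 + 10 + 10 + 5 + 1 + 1 = 787

787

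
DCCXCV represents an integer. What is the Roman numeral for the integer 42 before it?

DCCXCV = 795
795 - 42 = 753

DCCLIII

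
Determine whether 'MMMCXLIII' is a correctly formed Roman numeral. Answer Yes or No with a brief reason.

'MMMCXLIII': Check the rules: uses only the symbols I, V, X, L, C, D, M; no symbol is repeated more than three times in a row; V, L and D each appear at most once; the only place a smaller symbol precedes a larger one is the allowed subtractive pair XL, the symbol right after such a pair (if any) is smaller than the pair's first symbol, and otherwise the values never increase from left to right. Value: M (1000) + M (1000) + M (1000) + C (100) + XL (40) + I (1) + I (1) + I (1) = 3143. So it is a valid standard Roman numeral.

Yes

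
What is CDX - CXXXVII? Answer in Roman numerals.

CDX = 410
CXXXVII = 137
410 - 137 = 273

CCLXXIII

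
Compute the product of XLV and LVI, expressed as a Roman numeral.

XLV = 45
LVI = 56
45 × 56 = 2520

MMDXX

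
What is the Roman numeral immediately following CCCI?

CCCI = 301, so the next integer is 301 + 1 = 302

CCCII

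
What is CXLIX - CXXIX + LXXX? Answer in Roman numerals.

CXLIX = 149, CXXIX = 129, LXXX = 80
149 - 129 = 20
20 + 80 = 100

C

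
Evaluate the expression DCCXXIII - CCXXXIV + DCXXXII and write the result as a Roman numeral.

DCCXXIII = 723, CCXXXIV = 234, DCXXXII = 632
723 - 234 = 489
489 + 632 = 1121

MCXXI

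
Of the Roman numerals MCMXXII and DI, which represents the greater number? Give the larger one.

MCMXXII = 1922
DI = 501
1922 is larger

MCMXXII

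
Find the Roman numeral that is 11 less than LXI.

LXI = 61
61 - 11 = 50

L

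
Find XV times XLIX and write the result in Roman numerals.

XV = 15
XLIX = 49
15 × 49 = 735

DCCXXXV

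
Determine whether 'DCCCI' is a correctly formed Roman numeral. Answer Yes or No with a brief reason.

'DCCCI': Check the rules: uses only the symbols I, V, X, L, C, D, M; no symbol is repeated more than three times in a row; V, L and D each appear at most once; no smaller symbol precedes a larger one (values never increase from left to right). Value: D (500) + C (100) + C (100) + C (100) + I (1) = 801. So it is a valid standard Roman numeral.

Yes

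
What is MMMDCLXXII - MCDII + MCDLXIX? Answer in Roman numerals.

MMMDCLXXII = 3672, MCDII = 1402, MCDLXIX = 1469
3672 - 1402 = 2270
2270 + 1469 = 3739

MMMDCCXXXIX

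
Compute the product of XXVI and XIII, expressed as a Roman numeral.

XXVI = 26
XIII = 13
26 × 13 = 338

CCCXXXVIII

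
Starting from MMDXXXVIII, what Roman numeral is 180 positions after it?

MMDXXXVIII = 2538
2538 + 180 = 2718

MMDCCXVIII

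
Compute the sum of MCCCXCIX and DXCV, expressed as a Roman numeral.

MCCCXCIX = 1399
DXCV = 595
1399 + 595 = 1994

MCMXCIV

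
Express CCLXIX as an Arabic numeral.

CCLXIX: C=100, C=100, L=50, X=10, IX=9
100 + 100 + 50 + 10 + 9 = 269

269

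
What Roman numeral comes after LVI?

LVI = 56; next is 57

LVII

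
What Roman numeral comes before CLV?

CLV = 155; previous is 154

CLIV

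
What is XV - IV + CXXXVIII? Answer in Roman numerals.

XV = 15, IV = 4, CXXXVIII = 138
15 - 4 = 11
11 + 138 = 149

CXLIX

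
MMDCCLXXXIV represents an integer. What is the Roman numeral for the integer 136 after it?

MMDCCLXXXIV = 2784
2784 + 136 = 2920

MMCMXX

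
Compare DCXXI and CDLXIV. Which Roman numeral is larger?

DCXXI = 621
CDLXIV = 464
621 is larger

DCXXI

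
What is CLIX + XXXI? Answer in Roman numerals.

CLIX = 159
XXXI = 31
159 + 31 = 190

CXC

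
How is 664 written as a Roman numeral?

Convert 664 to Roman numerals:
  664 contains 1×500 (D)
  164 contains 1×100 (C)
  64 contains 1×50 (L)
  14 contains 1×10 (X)
  4 contains 1×4 (IV)

DCLXIV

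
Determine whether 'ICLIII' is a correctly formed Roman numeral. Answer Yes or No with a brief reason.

'ICLIII': Invalid subtractive combination: IC

No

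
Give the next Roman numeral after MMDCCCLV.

MMDCCCLV = 2855, so the next integer is 2855 + 1 = 2856

MMDCCCLVI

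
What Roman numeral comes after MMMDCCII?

MMMDCCII = 3702; next is 3703

MMMDCCIII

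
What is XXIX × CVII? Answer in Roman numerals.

XXIX = 29
CVII = 107
29 × 107 = 3103

MMMCIII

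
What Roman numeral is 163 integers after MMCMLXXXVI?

MMCMLXXXVI = 2986
2986 + 163 = 3149

MMMCXLIX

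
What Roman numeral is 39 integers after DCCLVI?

DCCLVI = 756
756 + 39 = 795

DCCXCV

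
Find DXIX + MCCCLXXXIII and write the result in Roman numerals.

DXIX = 519
MCCCLXXXIII = 1383
519 + 1383 = 1902

MCMII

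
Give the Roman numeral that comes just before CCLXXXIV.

CCLXXXIV = 284; previous is 283

CCLXXXIII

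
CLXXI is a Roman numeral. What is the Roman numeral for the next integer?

CLXXI = 171, so the next integer is 171 + 1 = 172

CLXXII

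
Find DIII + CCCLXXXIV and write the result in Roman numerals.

DIII = 503
CCCLXXXIV = 384
503 + 384 = 887

DCCCLXXXVII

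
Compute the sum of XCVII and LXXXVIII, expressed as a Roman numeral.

XCVII = 97
LXXXVIII = 88
97 + 88 = 185

CLXXXV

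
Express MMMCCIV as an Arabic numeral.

MMMCCIV: M=1000, M=1000, M=1000, C=100, C=100, IV=4
1000 + 1000 + 1000 + 100 + 100 + 4 = 3204

3204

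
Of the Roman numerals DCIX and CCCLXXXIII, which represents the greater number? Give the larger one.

DCIX = 609
CCCLXXXIII = 383
609 is larger

DCIX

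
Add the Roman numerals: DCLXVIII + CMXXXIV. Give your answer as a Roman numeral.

DCLXVIII = 668
CMXXXIV = 934
668 + 934 = 1602

MDCII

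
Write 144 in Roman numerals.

Convert 144 to Roman numerals:
  144 contains 1×100 (C)
  44 contains 1×40 (XL)
  4 contains 1×4 (IV)

CXLIV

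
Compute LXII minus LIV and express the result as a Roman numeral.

LXII = 62
LIV = 54
62 - 54 = 8

VIII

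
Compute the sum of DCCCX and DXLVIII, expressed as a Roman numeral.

DCCCX = 810
DXLVIII = 548
810 + 548 = 1358

MCCCLVIII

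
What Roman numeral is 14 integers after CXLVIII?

CXLVIII = 148
148 + 14 = 162

CLXII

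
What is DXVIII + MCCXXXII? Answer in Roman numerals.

DXVIII = 518
MCCXXXII = 1232
518 + 1232 = 1750

MDCCL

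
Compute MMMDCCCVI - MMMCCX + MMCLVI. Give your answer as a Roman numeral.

MMMDCCCVI = 3806, MMMCCX = 3210, MMCLVI = 2156
3806 - 3210 = 596
596 + 2156 = 2752

MMDCCLII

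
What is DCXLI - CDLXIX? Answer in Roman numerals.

DCXLI = 641
CDLXIX = 469
641 - 469 = 172

CLXXII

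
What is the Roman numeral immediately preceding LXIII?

LXIII = 63; previous is 62

LXII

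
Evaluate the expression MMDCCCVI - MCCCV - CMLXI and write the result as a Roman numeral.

MMDCCCVI = 2806, MCCCV = 1305, CMLXI = 961
2806 - 1305 = 1501
1501 - 961 = 540

DXL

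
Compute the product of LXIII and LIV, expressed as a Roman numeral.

LXIII = 63
LIV = 54
63 × 54 = 3402

MMMCDII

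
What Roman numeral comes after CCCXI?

CCCXI = 311, so the next integer is 311 + 1 = 312

CCCXII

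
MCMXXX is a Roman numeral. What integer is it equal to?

MCMXXX: M=1000, CM=900, X=10, X=10, X=10
1000 + 900 + 10 + 10 + 10 = 1930

1930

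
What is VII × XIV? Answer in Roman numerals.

VII = 7
XIV = 14
7 × 14 = 98

XCVIII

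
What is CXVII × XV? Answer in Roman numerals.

CXVII = 117
XV = 15
117 × 15 = 1755

MDCCLV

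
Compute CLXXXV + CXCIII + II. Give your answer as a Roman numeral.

CLXXXV = 185, CXCIII = 193, II = 2
185 + 193 = 378
378 + 2 = 380

CCCLXXX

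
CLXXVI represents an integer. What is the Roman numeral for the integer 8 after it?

CLXXVI = 176
176 + 8 = 184

CLXXXIV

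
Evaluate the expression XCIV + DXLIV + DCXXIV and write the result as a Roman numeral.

XCIV = 94, DXLIV = 544, DCXXIV = 624
94 + 544 = 638
638 + 624 = 1262

MCCLXII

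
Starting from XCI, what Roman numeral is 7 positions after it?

XCI = 91
91 + 7 = 98

XCVIII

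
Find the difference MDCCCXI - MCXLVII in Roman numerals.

MDCCCXI = 1811
MCXLVII = 1147
1811 - 1147 = 664

DCLXIV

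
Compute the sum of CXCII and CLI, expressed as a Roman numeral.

CXCII = 192
CLI = 151
192 + 151 = 343

CCCXLIII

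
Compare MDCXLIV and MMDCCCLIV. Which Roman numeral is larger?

MDCXLIV = 1644
MMDCCCLIV = 2854
2854 is larger

MMDCCCLIV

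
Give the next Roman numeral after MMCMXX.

MMCMXX = 2920, so the next integer is 2920 + 1 = 2921

MMCMXXI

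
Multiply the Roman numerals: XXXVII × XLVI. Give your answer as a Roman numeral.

XXXVII = 37
XLVI = 46
37 × 46 = 1702

MDCCII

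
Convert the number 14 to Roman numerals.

Convert 14 to Roman numerals:
  14 contains 1×10 (X)
  4 contains 1×4 (IV)

XIV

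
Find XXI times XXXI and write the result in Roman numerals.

XXI = 21
XXXI = 31
21 × 31 = 651

DCLI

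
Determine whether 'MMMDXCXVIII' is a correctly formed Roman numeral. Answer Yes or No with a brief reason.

'MMMDXCXVIII': X cannot come right after the subtractive pair XC: once X is subtracted in XC, the next symbol must be smaller than X

No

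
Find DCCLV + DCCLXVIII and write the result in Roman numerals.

DCCLV = 755
DCCLXVIII = 768
755 + 768 = 1523

MDXXIII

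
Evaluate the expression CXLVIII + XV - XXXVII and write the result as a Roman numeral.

CXLVIII = 148, XV = 15, XXXVII = 37
148 + 15 = 163
163 - 37 = 126

CXXVI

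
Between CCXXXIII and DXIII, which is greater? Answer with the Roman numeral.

CCXXXIII = 233
DXIII = 513
513 is larger

DXIII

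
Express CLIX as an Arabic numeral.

CLIX: C=100, L=50, IX=9
100 + 50 + 9 = 159

159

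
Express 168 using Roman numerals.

Convert 168 to Roman numerals:
  168 contains 1×100 (C)
  68 contains 1×50 (L)
  18 contains 1×10 (X)
  8 contains 1×5 (V)
  3 contains 3×1 (III)

CLXVIII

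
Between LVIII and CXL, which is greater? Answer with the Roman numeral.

LVIII = 58
CXL = 140
140 is larger

CXL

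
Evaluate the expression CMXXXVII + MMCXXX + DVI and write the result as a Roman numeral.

CMXXXVII = 937, MMCXXX = 2130, DVI = 506
937 + 2130 = 3067
3067 + 506 = 3573

MMMDLXXIII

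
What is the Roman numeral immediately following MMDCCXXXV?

MMDCCXXXV = 2735; next is 2736

MMDCCXXXVI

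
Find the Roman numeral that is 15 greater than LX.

LX = 60
60 + 15 = 75

LXXV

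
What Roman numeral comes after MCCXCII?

MCCXCII = 1292; next is 1293

MCCXCIII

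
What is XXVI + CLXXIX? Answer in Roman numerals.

XXVI = 26
CLXXIX = 179
26 + 179 = 205

CCV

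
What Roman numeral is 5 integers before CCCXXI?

CCCXXI = 321
321 - 5 = 316

CCCXVI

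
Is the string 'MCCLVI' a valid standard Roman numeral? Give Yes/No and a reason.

'MCCLVI': Check the rules: uses only the symbols I, V, X, L, C, D, M; no symbol is repeated more than three times in a row; V, L and D each appear at most once; no smaller symbol precedes a larger one (values never increase from left to right). Value: M (1000) + C (100) + C (100) + L (50) + V (5) + I (1) = 1256. So it is a valid standard Roman numeral.

Yes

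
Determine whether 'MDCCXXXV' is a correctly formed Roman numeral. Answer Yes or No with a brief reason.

'MDCCXXXV': Check the rules: uses only the symbols I, V, X, L, C, D, M; no symbol is repeated more than three times in a row; V, L and D each appear at most once; no smaller symbol precedes a larger one (values never increase from left to right). Value: M (1000) + D (500) + C (100) + C (100) + X (10) + X (10) + X (10) + V (5) = 1735. So it is a valid standard Roman numeral.

Yes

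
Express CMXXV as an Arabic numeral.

CMXXV: CM=900, X=10, X=10, V=5
900 + 10 + 10 + 5 = 925

925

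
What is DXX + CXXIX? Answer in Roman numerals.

DXX = 520
CXXIX = 129
520 + 129 = 649

DCXLIX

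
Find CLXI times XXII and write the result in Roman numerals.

CLXI = 161
XXII = 22
161 × 22 = 3542

MMMDXLII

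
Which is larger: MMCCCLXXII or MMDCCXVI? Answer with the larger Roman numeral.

MMCCCLXXII = 2372
MMDCCXVI = 2716
2716 is larger

MMDCCXVI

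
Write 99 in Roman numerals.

Convert 99 to Roman numerals:
  99 contains 1×90 (XC)
  9 contains 1×9 (IX)

XCIX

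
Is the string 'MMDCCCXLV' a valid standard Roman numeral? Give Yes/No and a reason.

'MMDCCCXLV': Check the rules: uses only the symbols I, V, X, L, C, D, M; no symbol is repeated more than three times in a row; V, L and D each appear at most once; the only place a smaller symbol precedes a larger one is the allowed subtractive pair XL, the symbol right after such a pair (if any) is smaller than the pair's first symbol, and otherwise the values never increase from left to right. Value: M (1000) + M (1000) + D (500) + C (100) + C (100) + C (100) + XL (40) + V (5) = 2845. So it is a valid standard Roman numeral.

Yes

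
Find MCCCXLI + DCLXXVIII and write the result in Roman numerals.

MCCCXLI = 1341
DCLXXVIII = 678
1341 + 678 = 2019

MMXIX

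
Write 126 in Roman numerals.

Convert 126 to Roman numerals:
  126 contains 1×100 (C)
  26 contains 2×10 (XX)
  6 contains 1×5 (V)
  1 contains 1×1 (I)

CXXVI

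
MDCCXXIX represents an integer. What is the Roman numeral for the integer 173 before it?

MDCCXXIX = 1729
1729 - 173 = 1556

MDLVI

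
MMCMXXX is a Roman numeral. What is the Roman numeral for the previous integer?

MMCMXXX = 2930; previous is 2929

MMCMXXIX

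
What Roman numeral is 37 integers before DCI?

DCI = 601
601 - 37 = 564

DLXIV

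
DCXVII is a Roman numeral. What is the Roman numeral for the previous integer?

DCXVII = 617, so the previous integer is 617 - 1 = 616

DCXVI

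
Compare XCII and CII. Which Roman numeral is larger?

XCII = 92
CII = 102
102 is larger

CII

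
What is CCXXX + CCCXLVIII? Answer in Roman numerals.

CCXXX = 230
CCCXLVIII = 348
230 + 348 = 578

DLXXVIII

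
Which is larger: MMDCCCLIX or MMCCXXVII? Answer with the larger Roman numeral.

MMDCCCLIX = 2859
MMCCXXVII = 2227
2859 is larger

MMDCCCLIX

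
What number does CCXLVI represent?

CCXLVI: C=100, C=100, XL=40, V=5, I=1
100 + 100 + 40 + 5 + 1 = 246

246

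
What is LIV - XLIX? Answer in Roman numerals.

LIV = 54
XLIX = 49
54 - 49 = 5

V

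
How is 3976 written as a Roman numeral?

Convert 3976 to Roman numerals:
  3976 contains 3×1000 (MMM)
  976 contains 1×900 (CM)
  76 contains 1×50 (L)
  26 contains 2×10 (XX)
  6 contains 1×5 (V)
  1 contains 1×1 (I)

MMMCMLXXVI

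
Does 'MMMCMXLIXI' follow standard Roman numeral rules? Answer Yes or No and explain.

'MMMCMXLIXI': I cannot come right after the subtractive pair IX: once I is subtracted in IX, the next symbol must be smaller than I

No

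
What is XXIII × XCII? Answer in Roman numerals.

XXIII = 23
XCII = 92
23 × 92 = 2116

MMCXVI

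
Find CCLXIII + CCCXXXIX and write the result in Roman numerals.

CCLXIII = 263
CCCXXXIX = 339
263 + 339 = 602

DCII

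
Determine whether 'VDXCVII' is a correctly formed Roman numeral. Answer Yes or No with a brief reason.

'VDXCVII': V should not appear more than once

No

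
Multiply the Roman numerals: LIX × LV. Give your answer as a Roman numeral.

LIX = 59
LV = 55
59 × 55 = 3245

MMMCCXLV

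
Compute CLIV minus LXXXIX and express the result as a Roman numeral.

CLIV = 154
LXXXIX = 89
154 - 89 = 65

LXV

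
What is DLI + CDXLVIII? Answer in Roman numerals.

DLI = 551
CDXLVIII = 448
551 + 448 = 999

CMXCIX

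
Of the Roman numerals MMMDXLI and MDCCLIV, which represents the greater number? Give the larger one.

MMMDXLI = 3541
MDCCLIV = 1754
3541 is larger

MMMDXLI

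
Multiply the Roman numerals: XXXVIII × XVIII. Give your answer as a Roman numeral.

XXXVIII = 38
XVIII = 18
38 × 18 = 684

DCLXXXIV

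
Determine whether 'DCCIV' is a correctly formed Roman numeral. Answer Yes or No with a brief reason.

'DCCIV': Check the rules: uses only the symbols I, V, X, L, C, D, M; no symbol is repeated more than three times in a row; V, L and D each appear at most once; the only place a smaller symbol precedes a larger one is the allowed subtractive pair IV, the symbol right after such a pair (if any) is smaller than the pair's first symbol, and otherwise the values never increase from left to right. Value: D (500) + C (100) + C (100) + IV (4) = 704. So it is a valid standard Roman numeral.

Yes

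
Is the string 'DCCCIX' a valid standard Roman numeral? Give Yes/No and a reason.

'DCCCIX': Check the rules: uses only the symbols I, V, X, L, C, D, M; no symbol is repeated more than three times in a row; V, L and D each appear at most once; the only place a smaller symbol precedes a larger one is the allowed subtractive pair IX, the symbol right after such a pair (if any) is smaller than the pair's first symbol, and otherwise the values never increase from left to right. Value: D (500) + C (100) + C (100) + C (100) + IX (9) = 809. So it is a valid standard Roman numeral.

Yes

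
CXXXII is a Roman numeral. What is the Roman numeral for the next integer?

CXXXII = 132, so the next integer is 132 + 1 = 133

CXXXIII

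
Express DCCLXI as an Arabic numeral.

DCCLXI: D=500, C=100, C=100, L=50, X=10, I=1
500 + 100 + 100 + 50 + 10 + 1 = 761

761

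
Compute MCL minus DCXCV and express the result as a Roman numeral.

MCL = 1150
DCXCV = 695
1150 - 695 = 455

CDLV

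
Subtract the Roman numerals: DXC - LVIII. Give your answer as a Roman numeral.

DXC = 590
LVIII = 58
590 - 58 = 532

DXXXII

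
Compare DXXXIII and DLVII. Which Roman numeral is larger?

DXXXIII = 533
DLVII = 557
557 is larger

DLVII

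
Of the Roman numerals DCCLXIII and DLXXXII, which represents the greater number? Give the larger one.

DCCLXIII = 763
DLXXXII = 582
763 is larger

DCCLXIII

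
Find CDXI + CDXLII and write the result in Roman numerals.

CDXI = 411
CDXLII = 442
411 + 442 = 853

DCCCLIII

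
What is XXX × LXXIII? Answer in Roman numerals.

XXX = 30
LXXIII = 73
30 × 73 = 2190

MMCXC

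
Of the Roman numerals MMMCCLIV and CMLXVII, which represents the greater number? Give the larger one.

MMMCCLIV = 3254
CMLXVII = 967
3254 is larger

MMMCCLIV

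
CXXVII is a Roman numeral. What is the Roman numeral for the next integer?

CXXVII = 127; next is 128

CXXVIII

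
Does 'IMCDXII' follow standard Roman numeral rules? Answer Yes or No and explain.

'IMCDXII': Invalid subtractive combination: IM

No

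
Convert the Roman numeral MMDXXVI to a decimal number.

MMDXXVI: M=1000, M=1000, D=500, X=10, X=10, V=5, I=1
1000 + 1000 + 500 + 10 + 10 + 5 + 1 = 2526

2526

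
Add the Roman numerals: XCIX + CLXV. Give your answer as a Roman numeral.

XCIX = 99
CLXV = 165
99 + 165 = 264

CCLXIV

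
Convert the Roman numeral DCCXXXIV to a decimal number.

DCCXXXIV: D=500, C=100, C=100, X=10, X=10, X=10, IV=4
500 + 100 + 100 + 10 + 10 + 10 + 4 = 734

734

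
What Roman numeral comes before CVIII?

CVIII = 108; previous is 107

CVII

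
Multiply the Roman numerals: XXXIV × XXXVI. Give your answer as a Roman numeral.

XXXIV = 34
XXXVI = 36
34 × 36 = 1224

MCCXXIV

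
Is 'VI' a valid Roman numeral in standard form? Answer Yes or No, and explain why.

'VI': Check the rules: uses only the symbols I, V, X, L, C, D, M; no symbol is repeated more than three times in a row; V, L and D each appear at most once; no smaller symbol precedes a larger one (values never increase from left to right). Value: V (5) + I (1) = 6. So it is a valid standard Roman numeral.

Yes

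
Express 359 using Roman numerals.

Convert 359 to Roman numerals:
  359 contains 3×100 (CCC)
  59 contains 1×50 (L)
  9 contains 1×9 (IX)

CCCLIX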